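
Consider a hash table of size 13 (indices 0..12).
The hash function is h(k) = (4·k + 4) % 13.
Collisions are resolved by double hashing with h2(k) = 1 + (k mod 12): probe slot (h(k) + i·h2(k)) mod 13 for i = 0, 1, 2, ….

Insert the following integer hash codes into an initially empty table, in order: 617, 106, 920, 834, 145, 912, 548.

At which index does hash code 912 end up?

617 hashes to 2; slot 2 is free => place at 2.
106 hashes to 12; slot 12 is free => place at 12.
920 hashes to 5; slot 5 is free => place at 5.
834 hashes to 12, h2=7; 12 taken => place at 6.
145 hashes to 12, h2=2; 12 taken => place at 1.
912 hashes to 12, h2=1; 12 taken => place at 0.
548 hashes to 12, h2=9; 12 taken => place at 8.
Table: [912, 145, 617, -, -, 920, 834, -, 548, -, -, -, 106]

0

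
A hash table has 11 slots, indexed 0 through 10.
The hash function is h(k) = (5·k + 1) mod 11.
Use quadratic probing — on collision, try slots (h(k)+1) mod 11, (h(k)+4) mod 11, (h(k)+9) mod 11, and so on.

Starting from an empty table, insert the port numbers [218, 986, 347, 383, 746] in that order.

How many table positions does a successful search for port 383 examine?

Insert 218: h=2, slot 2 empty => index 2.
Insert 986: h=3, slot 3 empty => index 3.
Insert 347: h=9, slot 9 empty => index 9.
Insert 383: h=2, slots 2,3 occupied => index 6.
Insert 746: h=2, slots 2,3,6 occupied => index 0.
Table: [746, ∅, 218, 986, ∅, ∅, 383, ∅, ∅, 347, ∅]
Lookup 383: h=2, probe 2,3,6 → found at 6.

3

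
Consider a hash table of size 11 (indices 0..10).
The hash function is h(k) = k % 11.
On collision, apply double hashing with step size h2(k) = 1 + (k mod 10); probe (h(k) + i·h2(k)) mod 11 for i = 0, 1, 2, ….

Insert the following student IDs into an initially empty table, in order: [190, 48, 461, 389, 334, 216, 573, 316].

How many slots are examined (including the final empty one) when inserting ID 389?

Insert 190: h=3, slot 3 empty => index 3.
Insert 48: h=4, slot 4 empty => index 4.
Insert 461: h=10, slot 10 empty => index 10.
Insert 389: h=4, h2=10, slots 4,3 occupied => index 2.
Insert 334: h=4, h2=5, slot 4 occupied => index 9.
Insert 216: h=7, slot 7 empty => index 7.
Insert 573: h=1, slot 1 empty => index 1.
Insert 316: h=8, slot 8 empty => index 8.
Table: [-, 573, 389, 190, 48, -, -, 216, 316, 334, 461]

3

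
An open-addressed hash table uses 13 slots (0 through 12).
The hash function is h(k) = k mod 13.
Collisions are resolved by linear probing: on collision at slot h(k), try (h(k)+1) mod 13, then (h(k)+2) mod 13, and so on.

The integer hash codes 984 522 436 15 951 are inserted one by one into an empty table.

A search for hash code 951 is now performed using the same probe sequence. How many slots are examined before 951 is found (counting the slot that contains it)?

3

984 hashes to 9; slot 9 is free -> place at 9.
522 hashes to 2; slot 2 is free -> place at 2.
436 hashes to 7; slot 7 is free -> place at 7.
15 hashes to 2; 2 taken -> place at 3.
951 hashes to 2; 2,3 taken -> place at 4.
Table: [_, _, 522, 15, 951, _, _, 436, _, 984, _, _, _]
Lookup 951: h=2, probe 2,3,4 → found at 4.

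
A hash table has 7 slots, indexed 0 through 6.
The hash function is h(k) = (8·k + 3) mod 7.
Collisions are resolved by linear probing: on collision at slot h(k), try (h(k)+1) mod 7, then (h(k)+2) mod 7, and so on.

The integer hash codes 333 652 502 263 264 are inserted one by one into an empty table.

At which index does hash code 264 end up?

333: h=0 -> slot 0
652: h=4 -> slot 4
502: h=1 -> slot 1
263: h=0, probe 0,1,2 -> slot 2
264: h=1, probe 1,2,3 -> slot 3
Table: [333, 502, 263, 264, 652, ., .]

3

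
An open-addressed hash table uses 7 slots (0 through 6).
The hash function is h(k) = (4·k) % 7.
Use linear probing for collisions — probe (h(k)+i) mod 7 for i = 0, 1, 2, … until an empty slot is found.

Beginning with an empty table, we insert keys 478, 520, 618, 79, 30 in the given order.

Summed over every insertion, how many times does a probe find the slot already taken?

478: h=1 -> slot 1
520: h=1, probe 1,2 -> slot 2
618: h=1, probe 1,2,3 -> slot 3
79: h=1, probe 1,2,3,4 -> slot 4
30: h=1, probe 1,2,3,4,5 -> slot 5
Table: [∅, 478, 520, 618, 79, 30, ∅]

10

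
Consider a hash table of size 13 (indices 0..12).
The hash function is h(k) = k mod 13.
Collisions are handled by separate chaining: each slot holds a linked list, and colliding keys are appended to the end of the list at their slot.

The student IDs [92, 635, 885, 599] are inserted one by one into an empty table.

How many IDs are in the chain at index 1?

92 -> bucket 1
635 -> bucket 11
885 -> bucket 1 (collision)
599 -> bucket 1 (collision)
Final buckets:
0: _
1: 92 -> 885 -> 599
2: _
3: _
4: _
5: _
6: _
7: _
8: _
9: _
10: _
11: 635
12: _

3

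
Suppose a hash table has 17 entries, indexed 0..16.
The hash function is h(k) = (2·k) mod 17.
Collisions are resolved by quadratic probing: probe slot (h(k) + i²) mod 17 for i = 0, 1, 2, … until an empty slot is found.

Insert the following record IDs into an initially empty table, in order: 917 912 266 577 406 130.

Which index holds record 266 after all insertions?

6

917 hashes to 15; slot 15 is free -> place at 15.
912 hashes to 5; slot 5 is free -> place at 5.
266 hashes to 5; 5 taken -> place at 6.
577 hashes to 15; 15 taken -> place at 16.
406 hashes to 13; slot 13 is free -> place at 13.
130 hashes to 5; 5,6 taken -> place at 9.
Table: [—, —, —, —, —, 912, 266, —, —, 130, —, —, —, 406, —, 917, 577]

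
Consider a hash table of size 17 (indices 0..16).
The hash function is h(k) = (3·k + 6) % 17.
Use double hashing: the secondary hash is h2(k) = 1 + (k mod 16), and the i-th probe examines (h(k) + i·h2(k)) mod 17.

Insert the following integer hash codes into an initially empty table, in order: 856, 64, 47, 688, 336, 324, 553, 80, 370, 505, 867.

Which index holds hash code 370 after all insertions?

14

856 hashes to 7; slot 7 is free -> place at 7.
64 hashes to 11; slot 11 is free -> place at 11.
47 hashes to 11, h2=16; 11 taken -> place at 10.
688 hashes to 13; slot 13 is free -> place at 13.
336 hashes to 11, h2=1; 11 taken -> place at 12.
324 hashes to 9; slot 9 is free -> place at 9.
553 hashes to 16; slot 16 is free -> place at 16.
80 hashes to 8; slot 8 is free -> place at 8.
370 hashes to 11, h2=3; 11 taken -> place at 14.
505 hashes to 8, h2=10; 8 taken -> place at 1.
867 hashes to 6; slot 6 is free -> place at 6.
Table: [-, 505, -, -, -, -, 867, 856, 80, 324, 47, 64, 336, 688, 370, -, 553]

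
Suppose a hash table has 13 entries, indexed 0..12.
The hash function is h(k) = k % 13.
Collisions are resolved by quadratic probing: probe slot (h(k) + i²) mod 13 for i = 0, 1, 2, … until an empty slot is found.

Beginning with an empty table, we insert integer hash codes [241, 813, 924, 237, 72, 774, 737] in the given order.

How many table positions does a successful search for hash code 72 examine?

241: h=7 → slot 7
813: h=7, probe 7,8 → slot 8
924: h=1 → slot 1
237: h=3 → slot 3
72: h=7, probe 7,8,11 → slot 11
774: h=7, probe 7,8,11,3,10 → slot 10
737: h=9 → slot 9
Table: [—, 924, —, 237, —, —, —, 241, 813, 737, 774, 72, —]
Lookup 72: h=7, probe 7,8,11 → found at 11.

3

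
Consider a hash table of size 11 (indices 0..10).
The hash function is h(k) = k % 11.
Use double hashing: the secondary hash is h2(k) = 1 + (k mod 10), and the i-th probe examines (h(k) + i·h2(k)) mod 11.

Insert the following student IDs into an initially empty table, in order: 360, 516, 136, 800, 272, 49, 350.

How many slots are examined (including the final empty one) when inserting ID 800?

360: h=8 → slot 8
516: h=10 → slot 10
136: h=4 → slot 4
800: h=8, h2=1, probe 8,9 → slot 9
272: h=8, h2=3, probe 8,0 → slot 0
49: h=5 → slot 5
350: h=9, h2=1, probe 9,10,0,1 → slot 1
Table: [272, 350, _, _, 136, 49, _, _, 360, 800, 516]

2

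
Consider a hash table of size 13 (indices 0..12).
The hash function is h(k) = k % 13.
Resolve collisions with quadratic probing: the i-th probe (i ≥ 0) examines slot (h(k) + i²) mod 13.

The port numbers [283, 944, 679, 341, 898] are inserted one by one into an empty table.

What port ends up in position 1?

898

283 hashes to 10; slot 10 is free → place at 10.
944 hashes to 8; slot 8 is free → place at 8.
679 hashes to 3; slot 3 is free → place at 3.
341 hashes to 3; 3 taken → place at 4.
898 hashes to 1; slot 1 is free → place at 1.
Table: [—, 898, —, 679, 341, —, —, —, 944, —, 283, —, —]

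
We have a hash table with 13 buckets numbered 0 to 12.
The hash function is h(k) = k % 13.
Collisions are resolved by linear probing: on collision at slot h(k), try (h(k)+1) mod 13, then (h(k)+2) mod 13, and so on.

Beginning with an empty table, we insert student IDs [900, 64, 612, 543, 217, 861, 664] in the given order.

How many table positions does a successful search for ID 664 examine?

900 hashes to 3; slot 3 is free => place at 3.
64 hashes to 12; slot 12 is free => place at 12.
612 hashes to 1; slot 1 is free => place at 1.
543 hashes to 10; slot 10 is free => place at 10.
217 hashes to 9; slot 9 is free => place at 9.
861 hashes to 3; 3 taken => place at 4.
664 hashes to 1; 1 taken => place at 2.
Table: [., 612, 664, 900, 861, ., ., ., ., 217, 543, ., 64]
Lookup 664: h=1, probe 1,2 → found at 2.

2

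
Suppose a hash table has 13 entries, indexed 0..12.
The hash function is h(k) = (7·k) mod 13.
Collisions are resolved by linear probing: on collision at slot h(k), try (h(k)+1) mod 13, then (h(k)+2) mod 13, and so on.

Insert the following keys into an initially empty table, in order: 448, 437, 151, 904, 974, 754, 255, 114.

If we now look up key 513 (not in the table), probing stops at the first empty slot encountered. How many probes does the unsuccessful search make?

Insert 448: h=3, slot 3 empty → index 3.
Insert 437: h=4, slot 4 empty → index 4.
Insert 151: h=4, slot 4 occupied → index 5.
Insert 904: h=10, slot 10 empty → index 10.
Insert 974: h=6, slot 6 empty → index 6.
Insert 754: h=0, slot 0 empty → index 0.
Insert 255: h=4, slots 4,5,6 occupied → index 7.
Insert 114: h=5, slots 5,6,7 occupied → index 8.
Table: [754, -, -, 448, 437, 151, 974, 255, 114, -, 904, -, -]
Lookup 513: h=3, probe 3,4,5,6,7,8,9 → slot 9 empty, not found.

7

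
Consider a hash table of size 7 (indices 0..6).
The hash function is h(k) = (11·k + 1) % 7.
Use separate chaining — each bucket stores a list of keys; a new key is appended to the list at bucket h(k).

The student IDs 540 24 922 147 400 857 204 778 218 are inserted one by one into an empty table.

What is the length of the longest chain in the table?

Insert 540: h=5, bucket 5 empty -> new chain.
Insert 24: h=6, bucket 6 empty -> new chain.
Insert 922: h=0, bucket 0 empty -> new chain.
Insert 147: h=1, bucket 1 empty -> new chain.
Insert 400: h=5, bucket 5 nonempty -> append to chain.
Insert 857: h=6, bucket 6 nonempty -> append to chain.
Insert 204: h=5, bucket 5 nonempty -> append to chain.
Insert 778: h=5, bucket 5 nonempty -> append to chain.
Insert 218: h=5, bucket 5 nonempty -> append to chain.
Final buckets:
0: 922
1: 147
2: —
3: —
4: —
5: 540 -> 400 -> 204 -> 778 -> 218
6: 24 -> 857

5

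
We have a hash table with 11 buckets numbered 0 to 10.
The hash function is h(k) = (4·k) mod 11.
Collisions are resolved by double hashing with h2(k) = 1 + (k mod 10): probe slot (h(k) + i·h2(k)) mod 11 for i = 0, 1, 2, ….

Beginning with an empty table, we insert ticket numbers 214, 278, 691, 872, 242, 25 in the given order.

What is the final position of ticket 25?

214 hashes to 9; slot 9 is free → place at 9.
278 hashes to 1; slot 1 is free → place at 1.
691 hashes to 3; slot 3 is free → place at 3.
872 hashes to 1, h2=3; 1 taken → place at 4.
242 hashes to 0; slot 0 is free → place at 0.
25 hashes to 1, h2=6; 1 taken → place at 7.
Table: [242, 278, -, 691, 872, -, -, 25, -, 214, -]

7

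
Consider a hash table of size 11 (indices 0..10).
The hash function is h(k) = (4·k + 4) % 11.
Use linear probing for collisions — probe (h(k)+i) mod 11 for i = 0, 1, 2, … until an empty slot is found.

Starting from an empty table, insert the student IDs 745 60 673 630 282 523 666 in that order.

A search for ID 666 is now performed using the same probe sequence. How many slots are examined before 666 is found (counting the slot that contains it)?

2

745: h=3 -> slot 3
60: h=2 -> slot 2
673: h=1 -> slot 1
630: h=5 -> slot 5
282: h=10 -> slot 10
523: h=6 -> slot 6
666: h=6, probe 6,7 -> slot 7
Table: [-, 673, 60, 745, -, 630, 523, 666, -, -, 282]
Lookup 666: h=6, probe 6,7 → found at 7.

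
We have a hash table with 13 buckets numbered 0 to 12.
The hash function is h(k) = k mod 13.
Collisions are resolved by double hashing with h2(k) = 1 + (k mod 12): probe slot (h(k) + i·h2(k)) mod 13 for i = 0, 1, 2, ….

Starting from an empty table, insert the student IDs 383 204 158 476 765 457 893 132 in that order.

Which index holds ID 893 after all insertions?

1

383 hashes to 6; slot 6 is free => place at 6.
204 hashes to 9; slot 9 is free => place at 9.
158 hashes to 2; slot 2 is free => place at 2.
476 hashes to 8; slot 8 is free => place at 8.
765 hashes to 11; slot 11 is free => place at 11.
457 hashes to 2, h2=2; 2 taken => place at 4.
893 hashes to 9, h2=6; 9,2,8 taken => place at 1.
132 hashes to 2, h2=1; 2 taken => place at 3.
Table: [-, 893, 158, 132, 457, -, 383, -, 476, 204, -, 765, -]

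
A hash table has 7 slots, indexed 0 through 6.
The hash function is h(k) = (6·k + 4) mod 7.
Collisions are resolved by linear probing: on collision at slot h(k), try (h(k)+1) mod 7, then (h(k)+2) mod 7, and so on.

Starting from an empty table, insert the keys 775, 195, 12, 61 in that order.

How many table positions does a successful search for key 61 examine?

3

775 hashes to 6; slot 6 is free → place at 6.
195 hashes to 5; slot 5 is free → place at 5.
12 hashes to 6; 6 taken → place at 0.
61 hashes to 6; 6,0 taken → place at 1.
Table: [12, 61, ∅, ∅, ∅, 195, 775]
Lookup 61: h=6, probe 6,0,1 → found at 1.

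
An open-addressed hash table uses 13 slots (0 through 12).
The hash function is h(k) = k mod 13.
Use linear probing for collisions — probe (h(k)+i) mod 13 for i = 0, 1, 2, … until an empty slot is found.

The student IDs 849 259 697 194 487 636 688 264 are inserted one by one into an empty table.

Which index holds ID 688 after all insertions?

2

Insert 849: h=4, slot 4 empty => index 4.
Insert 259: h=12, slot 12 empty => index 12.
Insert 697: h=8, slot 8 empty => index 8.
Insert 194: h=12, slot 12 occupied => index 0.
Insert 487: h=6, slot 6 empty => index 6.
Insert 636: h=12, slots 12,0 occupied => index 1.
Insert 688: h=12, slots 12,0,1 occupied => index 2.
Insert 264: h=4, slot 4 occupied => index 5.
Table: [194, 636, 688, -, 849, 264, 487, -, 697, -, -, -, 259]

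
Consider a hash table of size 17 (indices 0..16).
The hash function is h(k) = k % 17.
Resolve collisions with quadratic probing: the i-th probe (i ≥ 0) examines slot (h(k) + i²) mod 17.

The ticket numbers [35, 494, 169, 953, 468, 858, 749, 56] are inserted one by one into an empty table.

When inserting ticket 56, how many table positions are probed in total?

35 hashes to 1; slot 1 is free -> place at 1.
494 hashes to 1; 1 taken -> place at 2.
169 hashes to 16; slot 16 is free -> place at 16.
953 hashes to 1; 1,2 taken -> place at 5.
468 hashes to 9; slot 9 is free -> place at 9.
858 hashes to 8; slot 8 is free -> place at 8.
749 hashes to 1; 1,2,5 taken -> place at 10.
56 hashes to 5; 5 taken -> place at 6.
Table: [-, 35, 494, -, -, 953, 56, -, 858, 468, 749, -, -, -, -, -, 169]

2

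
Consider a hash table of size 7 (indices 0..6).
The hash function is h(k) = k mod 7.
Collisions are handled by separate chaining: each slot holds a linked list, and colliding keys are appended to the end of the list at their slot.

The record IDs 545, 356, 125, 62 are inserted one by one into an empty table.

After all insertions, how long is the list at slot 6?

545 → bucket 6
356 → bucket 6 (collision)
125 → bucket 6 (collision)
62 → bucket 6 (collision)
Final buckets:
0: .
1: .
2: .
3: .
4: .
5: .
6: 545 -> 356 -> 125 -> 62

4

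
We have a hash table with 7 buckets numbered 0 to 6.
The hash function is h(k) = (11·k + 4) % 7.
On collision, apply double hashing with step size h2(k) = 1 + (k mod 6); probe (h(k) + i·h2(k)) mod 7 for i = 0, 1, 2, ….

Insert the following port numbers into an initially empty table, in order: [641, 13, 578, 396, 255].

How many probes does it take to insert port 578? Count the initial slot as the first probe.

641 hashes to 6; slot 6 is free => place at 6.
13 hashes to 0; slot 0 is free => place at 0.
578 hashes to 6, h2=3; 6 taken => place at 2.
396 hashes to 6, h2=1; 6,0 taken => place at 1.
255 hashes to 2, h2=4; 2,6 taken => place at 3.
Table: [13, 396, 578, 255, —, —, 641]

2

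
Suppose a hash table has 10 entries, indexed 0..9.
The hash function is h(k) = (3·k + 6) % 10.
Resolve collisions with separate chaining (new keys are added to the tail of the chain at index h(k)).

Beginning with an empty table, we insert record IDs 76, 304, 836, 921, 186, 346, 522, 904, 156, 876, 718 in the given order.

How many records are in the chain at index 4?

6

Insert 76: h=4, bucket 4 empty -> new chain.
Insert 304: h=8, bucket 8 empty -> new chain.
Insert 836: h=4, bucket 4 nonempty -> append to chain.
Insert 921: h=9, bucket 9 empty -> new chain.
Insert 186: h=4, bucket 4 nonempty -> append to chain.
Insert 346: h=4, bucket 4 nonempty -> append to chain.
Insert 522: h=2, bucket 2 empty -> new chain.
Insert 904: h=8, bucket 8 nonempty -> append to chain.
Insert 156: h=4, bucket 4 nonempty -> append to chain.
Insert 876: h=4, bucket 4 nonempty -> append to chain.
Insert 718: h=0, bucket 0 empty -> new chain.
Final buckets:
0: 718
1: -
2: 522
3: -
4: 76 -> 836 -> 186 -> 346 -> 156 -> 876
5: -
6: -
7: -
8: 304 -> 904
9: 921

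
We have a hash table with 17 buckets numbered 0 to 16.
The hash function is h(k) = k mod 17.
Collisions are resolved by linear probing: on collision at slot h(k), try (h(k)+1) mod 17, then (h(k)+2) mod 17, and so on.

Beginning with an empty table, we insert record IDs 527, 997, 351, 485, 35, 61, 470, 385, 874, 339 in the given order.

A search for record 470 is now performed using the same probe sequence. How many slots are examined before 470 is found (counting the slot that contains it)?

527 hashes to 0; slot 0 is free -> place at 0.
997 hashes to 11; slot 11 is free -> place at 11.
351 hashes to 11; 11 taken -> place at 12.
485 hashes to 9; slot 9 is free -> place at 9.
35 hashes to 1; slot 1 is free -> place at 1.
61 hashes to 10; slot 10 is free -> place at 10.
470 hashes to 11; 11,12 taken -> place at 13.
385 hashes to 11; 11,12,13 taken -> place at 14.
874 hashes to 7; slot 7 is free -> place at 7.
339 hashes to 16; slot 16 is free -> place at 16.
Table: [527, 35, _, _, _, _, _, 874, _, 485, 61, 997, 351, 470, 385, _, 339]
Lookup 470: h=11, probe 11,12,13 → found at 13.

3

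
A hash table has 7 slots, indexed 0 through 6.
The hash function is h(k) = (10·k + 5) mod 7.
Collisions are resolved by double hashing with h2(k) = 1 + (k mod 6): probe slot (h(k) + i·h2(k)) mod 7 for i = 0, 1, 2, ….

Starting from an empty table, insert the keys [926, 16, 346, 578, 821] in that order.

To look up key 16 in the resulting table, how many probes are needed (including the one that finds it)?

Insert 926: h=4, slot 4 empty => index 4.
Insert 16: h=4, h2=5, slot 4 occupied => index 2.
Insert 346: h=0, slot 0 empty => index 0.
Insert 578: h=3, slot 3 empty => index 3.
Insert 821: h=4, h2=6, slots 4,3,2 occupied => index 1.
Table: [346, 821, 16, 578, 926, -, -]
Lookup 16: h=4, h2=5, probe 4,2 → found at 2.

2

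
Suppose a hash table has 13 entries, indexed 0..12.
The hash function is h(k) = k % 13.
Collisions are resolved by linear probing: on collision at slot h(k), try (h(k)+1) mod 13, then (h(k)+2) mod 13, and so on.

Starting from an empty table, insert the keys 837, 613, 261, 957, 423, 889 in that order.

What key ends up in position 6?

Insert 837: h=5, slot 5 empty -> index 5.
Insert 613: h=2, slot 2 empty -> index 2.
Insert 261: h=1, slot 1 empty -> index 1.
Insert 957: h=8, slot 8 empty -> index 8.
Insert 423: h=7, slot 7 empty -> index 7.
Insert 889: h=5, slot 5 occupied -> index 6.
Table: [., 261, 613, ., ., 837, 889, 423, 957, ., ., ., .]

889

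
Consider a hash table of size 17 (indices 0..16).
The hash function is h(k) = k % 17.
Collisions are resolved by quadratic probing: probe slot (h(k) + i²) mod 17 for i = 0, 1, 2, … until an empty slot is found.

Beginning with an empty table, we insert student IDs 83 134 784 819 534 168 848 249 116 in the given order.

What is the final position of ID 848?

6

83 hashes to 15; slot 15 is free → place at 15.
134 hashes to 15; 15 taken → place at 16.
784 hashes to 2; slot 2 is free → place at 2.
819 hashes to 3; slot 3 is free → place at 3.
534 hashes to 7; slot 7 is free → place at 7.
168 hashes to 15; 15,16,2,7 taken → place at 14.
848 hashes to 15; 15,16,2,7,14 taken → place at 6.
249 hashes to 11; slot 11 is free → place at 11.
116 hashes to 14; 14,15 taken → place at 1.
Table: [-, 116, 784, 819, -, -, 848, 534, -, -, -, 249, -, -, 168, 83, 134]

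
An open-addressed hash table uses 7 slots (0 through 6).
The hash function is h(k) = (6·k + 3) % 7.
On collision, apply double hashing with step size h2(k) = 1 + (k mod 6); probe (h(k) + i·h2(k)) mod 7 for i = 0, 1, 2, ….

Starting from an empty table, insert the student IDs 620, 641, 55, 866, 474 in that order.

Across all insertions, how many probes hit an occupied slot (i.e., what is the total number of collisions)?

Insert 620: h=6, slot 6 empty -> index 6.
Insert 641: h=6, h2=6, slot 6 occupied -> index 5.
Insert 55: h=4, slot 4 empty -> index 4.
Insert 866: h=5, h2=3, slot 5 occupied -> index 1.
Insert 474: h=5, h2=1, slots 5,6 occupied -> index 0.
Table: [474, 866, _, _, 55, 641, 620]

4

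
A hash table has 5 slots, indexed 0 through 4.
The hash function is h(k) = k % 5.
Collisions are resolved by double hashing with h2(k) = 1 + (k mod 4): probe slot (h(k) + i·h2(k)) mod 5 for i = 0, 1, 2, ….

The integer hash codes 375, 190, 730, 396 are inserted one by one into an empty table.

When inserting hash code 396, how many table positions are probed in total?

2

Insert 375: h=0, slot 0 empty => index 0.
Insert 190: h=0, h2=3, slot 0 occupied => index 3.
Insert 730: h=0, h2=3, slots 0,3 occupied => index 1.
Insert 396: h=1, h2=1, slot 1 occupied => index 2.
Table: [375, 730, 396, 190, _]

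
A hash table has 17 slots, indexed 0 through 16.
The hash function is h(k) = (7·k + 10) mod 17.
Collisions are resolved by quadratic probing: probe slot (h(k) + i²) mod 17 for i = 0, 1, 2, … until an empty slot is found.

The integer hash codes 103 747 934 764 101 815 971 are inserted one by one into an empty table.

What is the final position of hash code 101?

12

Insert 103: h=0, slot 0 empty → index 0.
Insert 747: h=3, slot 3 empty → index 3.
Insert 934: h=3, slot 3 occupied → index 4.
Insert 764: h=3, slots 3,4 occupied → index 7.
Insert 101: h=3, slots 3,4,7 occupied → index 12.
Insert 815: h=3, slots 3,4,7,12 occupied → index 2.
Insert 971: h=7, slot 7 occupied → index 8.
Table: [103, _, 815, 747, 934, _, _, 764, 971, _, _, _, 101, _, _, _, _]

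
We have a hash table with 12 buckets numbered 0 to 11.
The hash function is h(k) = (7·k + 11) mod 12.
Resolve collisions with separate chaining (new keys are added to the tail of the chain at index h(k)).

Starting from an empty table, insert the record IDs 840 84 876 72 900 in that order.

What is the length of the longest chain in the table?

Insert 840: h=11, bucket 11 empty → new chain.
Insert 84: h=11, bucket 11 nonempty → append to chain.
Insert 876: h=11, bucket 11 nonempty → append to chain.
Insert 72: h=11, bucket 11 nonempty → append to chain.
Insert 900: h=11, bucket 11 nonempty → append to chain.
Final buckets:
0: _
1: _
2: _
3: _
4: _
5: _
6: _
7: _
8: _
9: _
10: _
11: 840 -> 84 -> 876 -> 72 -> 900

5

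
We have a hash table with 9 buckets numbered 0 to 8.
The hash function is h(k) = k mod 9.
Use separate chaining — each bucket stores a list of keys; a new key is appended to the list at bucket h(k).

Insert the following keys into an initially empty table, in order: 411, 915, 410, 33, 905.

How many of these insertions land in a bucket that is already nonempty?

3

Insert 411: h=6, bucket 6 empty -> new chain.
Insert 915: h=6, bucket 6 nonempty -> append to chain.
Insert 410: h=5, bucket 5 empty -> new chain.
Insert 33: h=6, bucket 6 nonempty -> append to chain.
Insert 905: h=5, bucket 5 nonempty -> append to chain.
Final buckets:
0: -
1: -
2: -
3: -
4: -
5: 410 -> 905
6: 411 -> 915 -> 33
7: -
8: -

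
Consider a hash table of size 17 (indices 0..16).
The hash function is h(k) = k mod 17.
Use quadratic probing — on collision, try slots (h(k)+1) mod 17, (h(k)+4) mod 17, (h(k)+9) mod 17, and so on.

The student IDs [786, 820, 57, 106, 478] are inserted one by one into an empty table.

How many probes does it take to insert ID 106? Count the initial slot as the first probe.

786: h=4 -> slot 4
820: h=4, probe 4,5 -> slot 5
57: h=6 -> slot 6
106: h=4, probe 4,5,8 -> slot 8
478: h=2 -> slot 2
Table: [_, _, 478, _, 786, 820, 57, _, 106, _, _, _, _, _, _, _, _]

3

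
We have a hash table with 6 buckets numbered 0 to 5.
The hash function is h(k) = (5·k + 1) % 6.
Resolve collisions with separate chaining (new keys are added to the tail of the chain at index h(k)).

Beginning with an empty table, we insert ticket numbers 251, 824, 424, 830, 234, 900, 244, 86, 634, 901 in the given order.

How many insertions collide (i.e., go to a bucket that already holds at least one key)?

5

251 -> bucket 2
824 -> bucket 5
424 -> bucket 3
830 -> bucket 5 (collision)
234 -> bucket 1
900 -> bucket 1 (collision)
244 -> bucket 3 (collision)
86 -> bucket 5 (collision)
634 -> bucket 3 (collision)
901 -> bucket 0
Final buckets:
0: 901
1: 234 -> 900
2: 251
3: 424 -> 244 -> 634
4: _
5: 824 -> 830 -> 86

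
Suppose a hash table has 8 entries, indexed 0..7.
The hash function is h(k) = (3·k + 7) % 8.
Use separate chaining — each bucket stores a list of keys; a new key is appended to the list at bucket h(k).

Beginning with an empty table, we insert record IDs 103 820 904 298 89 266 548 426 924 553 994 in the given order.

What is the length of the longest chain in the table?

4

103 → bucket 4
820 → bucket 3
904 → bucket 7
298 → bucket 5
89 → bucket 2
266 → bucket 5 (collision)
548 → bucket 3 (collision)
426 → bucket 5 (collision)
924 → bucket 3 (collision)
553 → bucket 2 (collision)
994 → bucket 5 (collision)
Final buckets:
0: -
1: -
2: 89 -> 553
3: 820 -> 548 -> 924
4: 103
5: 298 -> 266 -> 426 -> 994
6: -
7: 904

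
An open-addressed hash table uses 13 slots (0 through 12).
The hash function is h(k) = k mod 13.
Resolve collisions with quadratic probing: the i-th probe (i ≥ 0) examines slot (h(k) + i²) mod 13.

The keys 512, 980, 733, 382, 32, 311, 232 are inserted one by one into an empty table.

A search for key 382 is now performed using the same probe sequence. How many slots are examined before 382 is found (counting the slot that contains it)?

512: h=5 -> slot 5
980: h=5, probe 5,6 -> slot 6
733: h=5, probe 5,6,9 -> slot 9
382: h=5, probe 5,6,9,1 -> slot 1
32: h=6, probe 6,7 -> slot 7
311: h=12 -> slot 12
232: h=11 -> slot 11
Table: [—, 382, —, —, —, 512, 980, 32, —, 733, —, 232, 311]
Lookup 382: h=5, probe 5,6,9,1 → found at 1.

4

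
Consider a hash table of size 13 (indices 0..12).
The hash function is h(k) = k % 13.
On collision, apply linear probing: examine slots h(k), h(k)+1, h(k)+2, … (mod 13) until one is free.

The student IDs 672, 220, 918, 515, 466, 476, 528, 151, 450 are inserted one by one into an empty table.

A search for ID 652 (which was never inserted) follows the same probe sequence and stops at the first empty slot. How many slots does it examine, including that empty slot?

3

672: h=9 → slot 9
220: h=12 → slot 12
918: h=8 → slot 8
515: h=8, probe 8,9,10 → slot 10
466: h=11 → slot 11
476: h=8, probe 8,9,10,11,12,0 → slot 0
528: h=8, probe 8,9,10,11,12,0,1 → slot 1
151: h=8, probe 8,9,10,11,12,0,1,2 → slot 2
450: h=8, probe 8,9,10,11,12,0,1,2,3 → slot 3
Table: [476, 528, 151, 450, ., ., ., ., 918, 672, 515, 466, 220]
Lookup 652: h=2, probe 2,3,4 → slot 4 empty, not found.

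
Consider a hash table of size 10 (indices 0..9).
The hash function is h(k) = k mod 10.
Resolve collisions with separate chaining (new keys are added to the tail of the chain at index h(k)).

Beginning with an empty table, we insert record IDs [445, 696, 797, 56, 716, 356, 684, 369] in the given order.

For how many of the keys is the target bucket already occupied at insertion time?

Insert 445: h=5, bucket 5 empty → new chain.
Insert 696: h=6, bucket 6 empty → new chain.
Insert 797: h=7, bucket 7 empty → new chain.
Insert 56: h=6, bucket 6 nonempty → append to chain.
Insert 716: h=6, bucket 6 nonempty → append to chain.
Insert 356: h=6, bucket 6 nonempty → append to chain.
Insert 684: h=4, bucket 4 empty → new chain.
Insert 369: h=9, bucket 9 empty → new chain.
Final buckets:
0: ∅
1: ∅
2: ∅
3: ∅
4: 684
5: 445
6: 696 -> 56 -> 716 -> 356
7: 797
8: ∅
9: 369

3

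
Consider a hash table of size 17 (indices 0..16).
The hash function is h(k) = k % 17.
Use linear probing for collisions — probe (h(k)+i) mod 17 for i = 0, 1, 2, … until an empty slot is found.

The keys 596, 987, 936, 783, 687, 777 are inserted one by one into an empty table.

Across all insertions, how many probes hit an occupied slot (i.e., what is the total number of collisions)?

596 hashes to 1; slot 1 is free => place at 1.
987 hashes to 1; 1 taken => place at 2.
936 hashes to 1; 1,2 taken => place at 3.
783 hashes to 1; 1,2,3 taken => place at 4.
687 hashes to 7; slot 7 is free => place at 7.
777 hashes to 12; slot 12 is free => place at 12.
Table: [—, 596, 987, 936, 783, —, —, 687, —, —, —, —, 777, —, —, —, —]

6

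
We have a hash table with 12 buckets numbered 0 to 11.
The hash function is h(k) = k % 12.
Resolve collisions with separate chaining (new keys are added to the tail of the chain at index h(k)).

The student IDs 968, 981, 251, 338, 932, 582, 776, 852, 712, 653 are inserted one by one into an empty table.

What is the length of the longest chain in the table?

3

968 -> bucket 8
981 -> bucket 9
251 -> bucket 11
338 -> bucket 2
932 -> bucket 8 (collision)
582 -> bucket 6
776 -> bucket 8 (collision)
852 -> bucket 0
712 -> bucket 4
653 -> bucket 5
Final buckets:
0: 852
1: _
2: 338
3: _
4: 712
5: 653
6: 582
7: _
8: 968 -> 932 -> 776
9: 981
10: _
11: 251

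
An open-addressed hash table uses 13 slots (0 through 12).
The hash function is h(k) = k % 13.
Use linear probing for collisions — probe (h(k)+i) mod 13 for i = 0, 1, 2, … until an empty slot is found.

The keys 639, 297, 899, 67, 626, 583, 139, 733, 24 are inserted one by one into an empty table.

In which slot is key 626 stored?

639 hashes to 2; slot 2 is free => place at 2.
297 hashes to 11; slot 11 is free => place at 11.
899 hashes to 2; 2 taken => place at 3.
67 hashes to 2; 2,3 taken => place at 4.
626 hashes to 2; 2,3,4 taken => place at 5.
583 hashes to 11; 11 taken => place at 12.
139 hashes to 9; slot 9 is free => place at 9.
733 hashes to 5; 5 taken => place at 6.
24 hashes to 11; 11,12 taken => place at 0.
Table: [24, —, 639, 899, 67, 626, 733, —, —, 139, —, 297, 583]

5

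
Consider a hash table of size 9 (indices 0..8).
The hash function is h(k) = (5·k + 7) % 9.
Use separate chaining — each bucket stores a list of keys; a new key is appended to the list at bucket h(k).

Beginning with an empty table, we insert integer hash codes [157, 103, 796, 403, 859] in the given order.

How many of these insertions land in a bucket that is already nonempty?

Insert 157: h=0, bucket 0 empty -> new chain.
Insert 103: h=0, bucket 0 nonempty -> append to chain.
Insert 796: h=0, bucket 0 nonempty -> append to chain.
Insert 403: h=6, bucket 6 empty -> new chain.
Insert 859: h=0, bucket 0 nonempty -> append to chain.
Final buckets:
0: 157 -> 103 -> 796 -> 859
1: ∅
2: ∅
3: ∅
4: ∅
5: ∅
6: 403
7: ∅
8: ∅

3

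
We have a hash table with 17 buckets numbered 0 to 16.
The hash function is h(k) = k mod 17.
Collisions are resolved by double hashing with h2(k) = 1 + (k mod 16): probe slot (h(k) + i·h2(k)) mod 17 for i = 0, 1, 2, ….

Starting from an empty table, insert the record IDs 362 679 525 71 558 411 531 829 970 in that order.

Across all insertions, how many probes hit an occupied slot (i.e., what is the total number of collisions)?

2

362: h=5 → slot 5
679: h=16 → slot 16
525: h=15 → slot 15
71: h=3 → slot 3
558: h=14 → slot 14
411: h=3, h2=12, probe 3,15,10 → slot 10
531: h=4 → slot 4
829: h=13 → slot 13
970: h=1 → slot 1
Table: [., 970, ., 71, 531, 362, ., ., ., ., 411, ., ., 829, 558, 525, 679]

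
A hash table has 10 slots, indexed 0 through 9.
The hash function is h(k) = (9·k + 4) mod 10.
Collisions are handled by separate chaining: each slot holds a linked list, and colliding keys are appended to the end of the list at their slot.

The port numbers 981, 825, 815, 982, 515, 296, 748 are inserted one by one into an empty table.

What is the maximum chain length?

Insert 981: h=3, bucket 3 empty -> new chain.
Insert 825: h=9, bucket 9 empty -> new chain.
Insert 815: h=9, bucket 9 nonempty -> append to chain.
Insert 982: h=2, bucket 2 empty -> new chain.
Insert 515: h=9, bucket 9 nonempty -> append to chain.
Insert 296: h=8, bucket 8 empty -> new chain.
Insert 748: h=6, bucket 6 empty -> new chain.
Final buckets:
0: ∅
1: ∅
2: 982
3: 981
4: ∅
5: ∅
6: 748
7: ∅
8: 296
9: 825 -> 815 -> 515

3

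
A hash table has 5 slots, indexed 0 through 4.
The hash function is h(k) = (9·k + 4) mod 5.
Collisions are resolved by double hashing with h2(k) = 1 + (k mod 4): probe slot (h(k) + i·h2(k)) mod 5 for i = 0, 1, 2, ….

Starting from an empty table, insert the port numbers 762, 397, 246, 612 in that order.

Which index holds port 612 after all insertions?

762: h=2 -> slot 2
397: h=2, h2=2, probe 2,4 -> slot 4
246: h=3 -> slot 3
612: h=2, h2=1, probe 2,3,4,0 -> slot 0
Table: [612, _, 762, 246, 397]

0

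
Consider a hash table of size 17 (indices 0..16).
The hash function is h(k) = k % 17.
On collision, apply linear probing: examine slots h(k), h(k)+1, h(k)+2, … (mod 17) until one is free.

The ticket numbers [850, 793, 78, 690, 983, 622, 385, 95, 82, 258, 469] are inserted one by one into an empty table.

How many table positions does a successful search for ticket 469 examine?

Insert 850: h=0, slot 0 empty -> index 0.
Insert 793: h=11, slot 11 empty -> index 11.
Insert 78: h=10, slot 10 empty -> index 10.
Insert 690: h=10, slots 10,11 occupied -> index 12.
Insert 983: h=14, slot 14 empty -> index 14.
Insert 622: h=10, slots 10,11,12 occupied -> index 13.
Insert 385: h=11, slots 11,12,13,14 occupied -> index 15.
Insert 95: h=10, slots 10,11,12,13,14,15 occupied -> index 16.
Insert 82: h=14, slots 14,15,16,0 occupied -> index 1.
Insert 258: h=3, slot 3 empty -> index 3.
Insert 469: h=10, slots 10,11,12,13,14,15,16,0,1 occupied -> index 2.
Table: [850, 82, 469, 258, -, -, -, -, -, -, 78, 793, 690, 622, 983, 385, 95]
Lookup 469: h=10, probe 10,11,12,13,14,15,16,0,1,2 → found at 2.

10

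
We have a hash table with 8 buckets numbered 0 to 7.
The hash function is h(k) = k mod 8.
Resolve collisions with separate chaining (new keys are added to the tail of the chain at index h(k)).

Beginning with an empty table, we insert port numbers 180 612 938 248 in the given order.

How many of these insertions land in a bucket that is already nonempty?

Insert 180: h=4, bucket 4 empty → new chain.
Insert 612: h=4, bucket 4 nonempty → append to chain.
Insert 938: h=2, bucket 2 empty → new chain.
Insert 248: h=0, bucket 0 empty → new chain.
Final buckets:
0: 248
1: .
2: 938
3: .
4: 180 -> 612
5: .
6: .
7: .

1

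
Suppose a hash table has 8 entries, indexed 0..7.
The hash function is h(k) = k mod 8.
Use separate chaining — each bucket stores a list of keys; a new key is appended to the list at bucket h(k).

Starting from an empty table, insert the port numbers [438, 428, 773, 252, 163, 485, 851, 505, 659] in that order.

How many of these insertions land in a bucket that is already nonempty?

4

438 → bucket 6
428 → bucket 4
773 → bucket 5
252 → bucket 4 (collision)
163 → bucket 3
485 → bucket 5 (collision)
851 → bucket 3 (collision)
505 → bucket 1
659 → bucket 3 (collision)
Final buckets:
0: —
1: 505
2: —
3: 163 -> 851 -> 659
4: 428 -> 252
5: 773 -> 485
6: 438
7: —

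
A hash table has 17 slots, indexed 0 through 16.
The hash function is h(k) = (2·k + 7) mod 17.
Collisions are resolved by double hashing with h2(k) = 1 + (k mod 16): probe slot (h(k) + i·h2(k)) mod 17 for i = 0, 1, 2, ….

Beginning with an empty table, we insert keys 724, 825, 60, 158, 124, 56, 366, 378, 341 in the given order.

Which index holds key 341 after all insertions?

Insert 724: h=10, slot 10 empty => index 10.
Insert 825: h=8, slot 8 empty => index 8.
Insert 60: h=8, h2=13, slot 8 occupied => index 4.
Insert 158: h=0, slot 0 empty => index 0.
Insert 124: h=0, h2=13, slot 0 occupied => index 13.
Insert 56: h=0, h2=9, slot 0 occupied => index 9.
Insert 366: h=8, h2=15, slot 8 occupied => index 6.
Insert 378: h=15, slot 15 empty => index 15.
Insert 341: h=9, h2=6, slots 9,15,4,10 occupied => index 16.
Table: [158, —, —, —, 60, —, 366, —, 825, 56, 724, —, —, 124, —, 378, 341]

16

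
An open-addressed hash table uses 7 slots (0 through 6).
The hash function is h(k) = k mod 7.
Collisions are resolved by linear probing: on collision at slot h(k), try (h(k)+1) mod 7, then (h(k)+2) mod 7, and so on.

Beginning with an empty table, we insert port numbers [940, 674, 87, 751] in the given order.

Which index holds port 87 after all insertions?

4

940 hashes to 2; slot 2 is free → place at 2.
674 hashes to 2; 2 taken → place at 3.
87 hashes to 3; 3 taken → place at 4.
751 hashes to 2; 2,3,4 taken → place at 5.
Table: [-, -, 940, 674, 87, 751, -]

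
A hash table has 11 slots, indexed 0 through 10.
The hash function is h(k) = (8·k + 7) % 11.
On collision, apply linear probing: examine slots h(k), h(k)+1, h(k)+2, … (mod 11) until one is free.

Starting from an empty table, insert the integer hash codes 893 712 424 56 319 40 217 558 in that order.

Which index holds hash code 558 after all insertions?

Insert 893: h=1, slot 1 empty → index 1.
Insert 712: h=5, slot 5 empty → index 5.
Insert 424: h=0, slot 0 empty → index 0.
Insert 56: h=4, slot 4 empty → index 4.
Insert 319: h=7, slot 7 empty → index 7.
Insert 40: h=8, slot 8 empty → index 8.
Insert 217: h=5, slot 5 occupied → index 6.
Insert 558: h=5, slots 5,6,7,8 occupied → index 9.
Table: [424, 893, —, —, 56, 712, 217, 319, 40, 558, —]

9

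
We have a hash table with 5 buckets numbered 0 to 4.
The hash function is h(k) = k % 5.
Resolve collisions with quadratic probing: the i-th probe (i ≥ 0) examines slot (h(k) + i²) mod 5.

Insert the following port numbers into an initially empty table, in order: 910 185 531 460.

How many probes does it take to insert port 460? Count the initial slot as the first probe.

3

910: h=0 -> slot 0
185: h=0, probe 0,1 -> slot 1
531: h=1, probe 1,2 -> slot 2
460: h=0, probe 0,1,4 -> slot 4
Table: [910, 185, 531, -, 460]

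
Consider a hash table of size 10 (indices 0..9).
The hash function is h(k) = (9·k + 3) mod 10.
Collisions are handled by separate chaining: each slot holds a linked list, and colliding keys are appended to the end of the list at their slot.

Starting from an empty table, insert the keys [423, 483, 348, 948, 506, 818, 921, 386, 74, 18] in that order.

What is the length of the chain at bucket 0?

Insert 423: h=0, bucket 0 empty → new chain.
Insert 483: h=0, bucket 0 nonempty → append to chain.
Insert 348: h=5, bucket 5 empty → new chain.
Insert 948: h=5, bucket 5 nonempty → append to chain.
Insert 506: h=7, bucket 7 empty → new chain.
Insert 818: h=5, bucket 5 nonempty → append to chain.
Insert 921: h=2, bucket 2 empty → new chain.
Insert 386: h=7, bucket 7 nonempty → append to chain.
Insert 74: h=9, bucket 9 empty → new chain.
Insert 18: h=5, bucket 5 nonempty → append to chain.
Final buckets:
0: 423 -> 483
1: _
2: 921
3: _
4: _
5: 348 -> 948 -> 818 -> 18
6: _
7: 506 -> 386
8: _
9: 74

2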